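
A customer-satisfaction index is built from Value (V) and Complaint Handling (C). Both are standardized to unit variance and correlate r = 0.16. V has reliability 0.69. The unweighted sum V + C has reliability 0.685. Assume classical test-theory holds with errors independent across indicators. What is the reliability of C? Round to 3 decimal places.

Var(V+C) = 2 + 2·0.16 = 2.320.
True-score variance = ρ_V + ρ_C + 2·0.16, so 0.685 = (0.69 + ρ_C + 0.32) / 2.320.
ρ_C = 0.685·2.320 − 0.69 − 0.32 = 0.579.

0.579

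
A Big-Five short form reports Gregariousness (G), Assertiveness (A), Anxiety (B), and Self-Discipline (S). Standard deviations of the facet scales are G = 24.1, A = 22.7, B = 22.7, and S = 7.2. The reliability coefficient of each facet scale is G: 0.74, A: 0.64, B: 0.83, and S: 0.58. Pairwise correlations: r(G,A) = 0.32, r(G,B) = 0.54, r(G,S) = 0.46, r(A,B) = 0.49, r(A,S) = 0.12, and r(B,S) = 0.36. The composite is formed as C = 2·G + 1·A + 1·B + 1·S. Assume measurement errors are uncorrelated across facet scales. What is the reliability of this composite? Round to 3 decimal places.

Var(C) = 2²·24.1² + 22.7² + 22.7² + 7.2² + 2·[2·24.1·22.7·0.32 + 2·24.1·22.7·0.54 + 2·24.1·7.2·0.46 + 22.7·22.7·0.49 + 22.7·7.2·0.12 + 22.7·7.2·0.36] = 3405.66 + 2863.08 = 6268.74.
Because errors are independent across components, Cov(Tᵢ,Tⱼ) = Cov(Xᵢ,Xⱼ); the off-diagonal part of the true-score variance is the same as above.
True-score variance = [2²·24.1²·0.74 + 22.7²·0.64 + 22.7²·0.83 + 7.2²·0.58] + 2863.08 = 2506.74 + 2863.08 = 5369.83.
Reliability = 5369.83 / 6268.74 = 0.857.

0.857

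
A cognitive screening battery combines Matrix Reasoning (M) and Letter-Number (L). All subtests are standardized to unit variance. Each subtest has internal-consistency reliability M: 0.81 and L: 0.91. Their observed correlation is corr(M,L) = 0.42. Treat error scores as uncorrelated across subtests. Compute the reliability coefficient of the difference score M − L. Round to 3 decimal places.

0.759

Var(M−L) = 1 + 1 − 2·0.42 = 2 − 0.84 = 1.16.
With uncorrelated errors the cross-covariances are all true-score covariance, so they carry over unchanged; only the diagonal terms shrink to ρᵢσᵢ².
True-score variance = [0.81 + 0.91] − 0.84 = 1.72 − 0.84 = 0.88.
Reliability = 0.88 / 1.16 = 0.759.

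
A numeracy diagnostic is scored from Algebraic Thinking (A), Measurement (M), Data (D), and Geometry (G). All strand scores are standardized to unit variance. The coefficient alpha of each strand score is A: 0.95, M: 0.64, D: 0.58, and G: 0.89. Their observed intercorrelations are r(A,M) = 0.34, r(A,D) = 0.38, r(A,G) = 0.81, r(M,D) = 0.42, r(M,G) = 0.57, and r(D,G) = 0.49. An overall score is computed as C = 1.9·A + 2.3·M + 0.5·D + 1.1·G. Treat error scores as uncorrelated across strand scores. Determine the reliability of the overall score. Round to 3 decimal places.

0.894

Var(C) = 1.9² + 2.3² + 0.5² + 1.1² + 2·[4.37·0.34 + 0.95·0.38 + 2.09·0.81 + 1.15·0.42 + 2.53·0.57 + 0.55·0.49] = 10.36 + 11.4686 = 21.8286.
Because errors are independent across components, Cov(Tᵢ,Tⱼ) = Cov(Xᵢ,Xⱼ); the off-diagonal part of the true-score variance is the same as above.
True-score variance = [1.9²·0.95 + 2.3²·0.64 + 0.5²·0.58 + 1.1²·0.89] + 11.4686 = 8.037 + 11.4686 = 19.5056.
Reliability = 19.5056 / 21.8286 = 0.894.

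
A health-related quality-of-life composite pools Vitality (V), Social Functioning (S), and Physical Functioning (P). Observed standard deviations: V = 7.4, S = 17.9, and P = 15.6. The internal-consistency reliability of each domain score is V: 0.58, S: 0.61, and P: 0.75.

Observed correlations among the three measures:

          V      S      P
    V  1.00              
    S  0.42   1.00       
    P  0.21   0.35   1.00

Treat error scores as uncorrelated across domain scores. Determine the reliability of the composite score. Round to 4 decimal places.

Var(V+S+P) = 7.4² + 17.9² + 15.6² + 2·[7.4·17.9·0.42 + 7.4·15.6·0.21 + 17.9·15.6·0.35] = 618.53 + 355.219 = 973.749.
Under uncorrelated errors the observed covariances equal the true-score covariances, so only the own-variance terms attenuate.
True-score variance = [7.4²·0.58 + 17.9²·0.61 + 15.6²·0.75] + 355.219 = 409.731 + 355.219 = 764.95.
Reliability = 764.95 / 973.749 = 0.7856.

0.7856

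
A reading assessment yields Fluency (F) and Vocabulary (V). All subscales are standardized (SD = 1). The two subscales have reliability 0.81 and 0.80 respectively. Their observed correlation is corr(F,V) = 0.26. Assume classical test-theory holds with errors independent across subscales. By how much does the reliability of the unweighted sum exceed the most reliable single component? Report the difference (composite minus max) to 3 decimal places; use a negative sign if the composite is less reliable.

Var(sum) = 2 + 0.52 = 2.52; true-score variance = 1.61 + 0.52 = 2.13; composite reliability = 0.8452.
Max component reliability = 0.8100.
Difference = 0.8452 − 0.8100 = 0.035.

0.035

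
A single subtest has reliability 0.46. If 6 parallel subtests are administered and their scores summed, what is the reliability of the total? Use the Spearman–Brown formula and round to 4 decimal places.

0.8364

ρ_k = kρ / (1 + (k−1)ρ) = 6·0.46 / (1 + 5·0.46) = 2.760 / 3.300 = 0.8364.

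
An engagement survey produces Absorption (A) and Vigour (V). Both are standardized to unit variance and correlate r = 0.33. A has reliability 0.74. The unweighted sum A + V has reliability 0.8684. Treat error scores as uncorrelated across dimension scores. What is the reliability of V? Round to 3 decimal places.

0.910

Var(A+V) = 2 + 2·0.33 = 2.660.
True-score variance = ρ_A + ρ_V + 2·0.33, so 0.8684 = (0.74 + ρ_V + 0.66) / 2.660.
ρ_V = 0.8684·2.660 − 0.74 − 0.66 = 0.910.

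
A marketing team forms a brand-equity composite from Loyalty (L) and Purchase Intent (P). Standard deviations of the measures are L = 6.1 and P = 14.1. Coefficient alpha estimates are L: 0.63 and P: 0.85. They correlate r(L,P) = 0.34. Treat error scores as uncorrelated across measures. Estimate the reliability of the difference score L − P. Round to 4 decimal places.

0.7545

Var(L−P) = 6.1² + 14.1² − 2·6.1·14.1·0.34 = 236.02 − 58.4868 = 177.533.
Because errors are independent across components, Cov(Tᵢ,Tⱼ) = Cov(Xᵢ,Xⱼ); the off-diagonal part of the true-score variance is the same as above.
True-score variance = [6.1²·0.63 + 14.1²·0.85] − 58.4868 = 192.431 − 58.4868 = 133.944.
Reliability = 133.944 / 177.533 = 0.7545.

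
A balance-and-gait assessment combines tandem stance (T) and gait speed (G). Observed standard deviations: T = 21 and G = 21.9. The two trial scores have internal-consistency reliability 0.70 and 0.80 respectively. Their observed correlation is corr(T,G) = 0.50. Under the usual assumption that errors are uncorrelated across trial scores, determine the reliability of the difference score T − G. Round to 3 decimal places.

Var(T−G) = 21² + 21.9² − 2·21·21.9·0.50 = 920.61 − 459.9 = 460.71.
With uncorrelated errors the cross-covariances are all true-score covariance, so they carry over unchanged; only the diagonal terms shrink to ρᵢσᵢ².
True-score variance = [21²·0.70 + 21.9²·0.80] − 459.9 = 692.388 − 459.9 = 232.488.
Reliability = 232.488 / 460.71 = 0.505.

0.505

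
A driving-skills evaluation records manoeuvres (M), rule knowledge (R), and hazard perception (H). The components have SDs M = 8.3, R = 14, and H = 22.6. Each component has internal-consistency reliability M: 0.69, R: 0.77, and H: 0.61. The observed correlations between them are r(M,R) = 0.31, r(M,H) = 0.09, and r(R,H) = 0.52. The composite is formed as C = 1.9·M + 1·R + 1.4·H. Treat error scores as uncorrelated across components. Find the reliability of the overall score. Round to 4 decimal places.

0.7597

Var(C) = 1.9²·8.3² + 14² + 1.4²·22.6² + 2·[1.9·8.3·14·0.31 + 2.66·8.3·22.6·0.09 + 1.4·14·22.6·0.52] = 1445.78 + 687.375 = 2133.16.
With uncorrelated errors the cross-covariances are all true-score covariance, so they carry over unchanged; only the diagonal terms shrink to ρᵢσᵢ².
True-score variance = [1.9²·8.3²·0.69 + 14²·0.77 + 1.4²·22.6²·0.61] + 687.375 = 933.183 + 687.375 = 1620.56.
Reliability = 1620.56 / 2133.16 = 0.7597.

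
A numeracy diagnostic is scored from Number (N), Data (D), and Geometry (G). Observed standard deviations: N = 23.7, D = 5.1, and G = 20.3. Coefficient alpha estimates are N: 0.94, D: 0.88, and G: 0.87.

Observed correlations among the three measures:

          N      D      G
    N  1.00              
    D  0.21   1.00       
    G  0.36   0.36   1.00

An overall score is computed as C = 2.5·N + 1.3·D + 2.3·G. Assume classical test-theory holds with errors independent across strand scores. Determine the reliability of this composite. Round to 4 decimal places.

0.9385

Var(C) = 2.5²·23.7² + 1.3²·5.1² + 2.3²·20.3² + 2·[3.25·23.7·5.1·0.21 + 5.75·23.7·20.3·0.36 + 2.99·5.1·20.3·0.36] = 5734.48 + 2379.66 = 8114.14.
With uncorrelated errors the cross-covariances are all true-score covariance, so they carry over unchanged; only the diagonal terms shrink to ρᵢσᵢ².
True-score variance = [2.5²·23.7²·0.94 + 1.3²·5.1²·0.88 + 2.3²·20.3²·0.87] + 2379.66 = 5235.17 + 2379.66 = 7614.83.
Reliability = 7614.83 / 8114.14 = 0.9385.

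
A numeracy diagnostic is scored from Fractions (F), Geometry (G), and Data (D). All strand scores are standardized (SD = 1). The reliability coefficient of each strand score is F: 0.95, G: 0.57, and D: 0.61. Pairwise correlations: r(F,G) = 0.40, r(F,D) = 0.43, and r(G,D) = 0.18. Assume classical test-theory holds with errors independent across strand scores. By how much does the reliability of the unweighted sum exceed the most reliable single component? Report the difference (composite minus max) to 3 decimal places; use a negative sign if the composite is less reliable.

Var(sum) = 3 + 2.02 = 5.02; true-score variance = 2.13 + 2.02 = 4.15; composite reliability = 0.8267.
Max component reliability = 0.9500.
Difference = 0.8267 − 0.9500 = -0.123.

-0.123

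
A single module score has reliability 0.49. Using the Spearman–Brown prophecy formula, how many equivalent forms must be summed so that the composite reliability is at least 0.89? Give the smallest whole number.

9

k ≥ ρ*(1−ρ₁)/(ρ₁(1−ρ*)) = 0.89·0.51 / (0.49·0.11) = 8.421.
Smallest integer k = 9.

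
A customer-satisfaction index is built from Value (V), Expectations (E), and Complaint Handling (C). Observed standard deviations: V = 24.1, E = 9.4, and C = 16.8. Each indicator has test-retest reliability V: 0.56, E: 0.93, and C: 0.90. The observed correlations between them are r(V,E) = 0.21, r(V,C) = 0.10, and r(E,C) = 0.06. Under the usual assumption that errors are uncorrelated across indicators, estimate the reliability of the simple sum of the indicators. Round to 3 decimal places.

0.747

Var(V+E+C) = 24.1² + 9.4² + 16.8² + 2·[24.1·9.4·0.21 + 24.1·16.8·0.10 + 9.4·16.8·0.06] = 951.41 + 195.073 = 1146.48.
Because errors are independent across components, Cov(Tᵢ,Tⱼ) = Cov(Xᵢ,Xⱼ); the off-diagonal part of the true-score variance is the same as above.
True-score variance = [24.1²·0.56 + 9.4²·0.93 + 16.8²·0.90] + 195.073 = 661.444 + 195.073 = 856.518.
Reliability = 856.518 / 1146.48 = 0.747.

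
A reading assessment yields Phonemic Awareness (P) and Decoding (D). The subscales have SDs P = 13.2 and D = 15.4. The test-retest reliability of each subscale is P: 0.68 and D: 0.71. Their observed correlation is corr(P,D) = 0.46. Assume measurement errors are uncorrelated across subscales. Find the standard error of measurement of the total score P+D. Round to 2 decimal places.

Var(total) = 411.4 + 187.018 = 598.418.
True-score variance = 286.867 + 187.018 = 473.884, so reliability = 0.7919.
Error variance = 598.418 − 473.884 = 124.533; SEM = √124.533 = 11.16.

11.16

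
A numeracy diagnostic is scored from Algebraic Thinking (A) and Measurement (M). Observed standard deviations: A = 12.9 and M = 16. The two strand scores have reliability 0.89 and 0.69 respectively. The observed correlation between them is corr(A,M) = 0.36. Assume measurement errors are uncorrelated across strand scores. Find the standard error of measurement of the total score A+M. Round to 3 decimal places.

Var(total) = 422.41 + 148.608 = 571.018.
True-score variance = 324.745 + 148.608 = 473.353, so reliability = 0.8290.
Error variance = 571.018 − 473.353 = 97.6651; SEM = √97.6651 = 9.883.

9.883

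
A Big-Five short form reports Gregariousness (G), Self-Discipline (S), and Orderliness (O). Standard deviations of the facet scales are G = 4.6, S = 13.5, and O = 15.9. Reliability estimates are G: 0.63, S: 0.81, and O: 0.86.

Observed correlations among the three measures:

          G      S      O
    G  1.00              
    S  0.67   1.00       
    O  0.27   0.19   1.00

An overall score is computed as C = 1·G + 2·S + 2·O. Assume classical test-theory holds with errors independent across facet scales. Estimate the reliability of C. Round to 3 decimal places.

Var(C) = 4.6² + 2²·13.5² + 2²·15.9² + 2·[2·4.6·13.5·0.67 + 2·4.6·15.9·0.27 + 4·13.5·15.9·0.19] = 1761.4 + 571.687 = 2333.09.
Because errors are independent across components, Cov(Tᵢ,Tⱼ) = Cov(Xᵢ,Xⱼ); the off-diagonal part of the true-score variance is the same as above.
True-score variance = [4.6²·0.63 + 2²·13.5²·0.81 + 2²·15.9²·0.86] + 571.687 = 1473.49 + 571.687 = 2045.17.
Reliability = 2045.17 / 2333.09 = 0.877.

0.877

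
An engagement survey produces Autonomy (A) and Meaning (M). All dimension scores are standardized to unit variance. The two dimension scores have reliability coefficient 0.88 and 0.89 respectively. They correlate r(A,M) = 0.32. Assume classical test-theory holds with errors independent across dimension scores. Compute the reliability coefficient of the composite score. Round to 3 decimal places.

0.913

Var(A+M) = 2 + 2·[0.32] = 2 + 0.64 = 2.64.
Because errors are independent across components, Cov(Tᵢ,Tⱼ) = Cov(Xᵢ,Xⱼ); the off-diagonal part of the true-score variance is the same as above.
True-score variance = [0.88 + 0.89] + 0.64 = 1.77 + 0.64 = 2.41.
Reliability = 2.41 / 2.64 = 0.913.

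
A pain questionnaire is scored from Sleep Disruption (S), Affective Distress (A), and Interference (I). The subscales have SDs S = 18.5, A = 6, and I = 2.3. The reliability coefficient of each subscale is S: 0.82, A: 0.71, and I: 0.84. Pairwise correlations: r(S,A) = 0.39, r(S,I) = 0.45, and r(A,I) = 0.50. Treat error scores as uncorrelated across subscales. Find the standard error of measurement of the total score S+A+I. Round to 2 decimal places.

8.54

Var(total) = 383.54 + 138.675 = 522.215.
True-score variance = 310.649 + 138.675 = 449.324, so reliability = 0.8604.
Error variance = 522.215 − 449.324 = 72.8914; SEM = √72.8914 = 8.54.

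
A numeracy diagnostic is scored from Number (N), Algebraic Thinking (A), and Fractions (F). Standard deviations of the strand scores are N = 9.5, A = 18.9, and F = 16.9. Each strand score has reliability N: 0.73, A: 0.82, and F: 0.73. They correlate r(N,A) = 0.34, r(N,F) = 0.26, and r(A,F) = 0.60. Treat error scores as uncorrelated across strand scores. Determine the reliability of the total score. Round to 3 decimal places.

Var(N+A+F) = 9.5² + 18.9² + 16.9² + 2·[9.5·18.9·0.34 + 9.5·16.9·0.26 + 18.9·16.9·0.60] = 733.07 + 588.872 = 1321.94.
Under uncorrelated errors the observed covariances equal the true-score covariances, so only the own-variance terms attenuate.
True-score variance = [9.5²·0.73 + 18.9²·0.82 + 16.9²·0.73] + 588.872 = 567.29 + 588.872 = 1156.16.
Reliability = 1156.16 / 1321.94 = 0.875.

0.875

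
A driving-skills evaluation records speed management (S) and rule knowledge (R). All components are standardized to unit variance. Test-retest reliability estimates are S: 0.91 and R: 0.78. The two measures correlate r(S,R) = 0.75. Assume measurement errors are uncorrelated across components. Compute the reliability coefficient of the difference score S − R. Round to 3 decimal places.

Var(S−R) = 1 + 1 − 2·0.75 = 2 − 1.5 = 0.5.
Because errors are independent across components, Cov(Tᵢ,Tⱼ) = Cov(Xᵢ,Xⱼ); the off-diagonal part of the true-score variance is the same as above.
True-score variance = [0.91 + 0.78] − 1.5 = 1.69 − 1.5 = 0.19.
Reliability = 0.19 / 0.5 = 0.380.

0.380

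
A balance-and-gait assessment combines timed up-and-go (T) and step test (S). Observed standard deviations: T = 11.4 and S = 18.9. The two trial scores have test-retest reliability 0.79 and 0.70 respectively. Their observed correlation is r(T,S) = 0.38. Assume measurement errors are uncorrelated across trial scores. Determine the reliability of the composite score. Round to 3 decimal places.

Var(T+S) = 11.4² + 18.9² + 2·[11.4·18.9·0.38] = 487.17 + 163.75 = 650.92.
Because errors are independent across components, Cov(Tᵢ,Tⱼ) = Cov(Xᵢ,Xⱼ); the off-diagonal part of the true-score variance is the same as above.
True-score variance = [11.4²·0.79 + 18.9²·0.70] + 163.75 = 352.715 + 163.75 = 516.465.
Reliability = 516.465 / 650.92 = 0.793.

0.793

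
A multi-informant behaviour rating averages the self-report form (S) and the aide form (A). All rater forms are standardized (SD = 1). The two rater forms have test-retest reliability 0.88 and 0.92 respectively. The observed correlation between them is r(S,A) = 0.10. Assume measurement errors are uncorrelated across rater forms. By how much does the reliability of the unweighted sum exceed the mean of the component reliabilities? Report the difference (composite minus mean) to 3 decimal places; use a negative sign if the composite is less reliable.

Var(sum) = 2 + 0.2 = 2.2; true-score variance = 1.8 + 0.2 = 2; composite reliability = 0.9091.
Mean component reliability = 0.9000.
Difference = 0.9091 − 0.9000 = 0.009.

0.009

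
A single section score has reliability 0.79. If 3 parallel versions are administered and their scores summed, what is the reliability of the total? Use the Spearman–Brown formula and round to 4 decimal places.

ρ_k = kρ / (1 + (k−1)ρ) = 3·0.79 / (1 + 2·0.79) = 2.370 / 2.580 = 0.9186.

0.9186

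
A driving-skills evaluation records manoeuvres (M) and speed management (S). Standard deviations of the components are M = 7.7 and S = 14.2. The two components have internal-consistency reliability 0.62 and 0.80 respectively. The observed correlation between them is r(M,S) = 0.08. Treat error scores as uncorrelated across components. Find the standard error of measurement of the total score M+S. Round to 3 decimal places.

7.928

Var(total) = 260.93 + 17.4944 = 278.424.
True-score variance = 198.072 + 17.4944 = 215.566, so reliability = 0.7742.
Error variance = 278.424 − 215.566 = 62.8582; SEM = √62.8582 = 7.928.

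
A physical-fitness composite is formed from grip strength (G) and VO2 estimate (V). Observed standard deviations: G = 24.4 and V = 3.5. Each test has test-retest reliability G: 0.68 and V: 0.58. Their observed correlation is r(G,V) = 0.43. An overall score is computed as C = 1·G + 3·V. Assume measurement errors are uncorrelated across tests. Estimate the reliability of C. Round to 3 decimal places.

0.744

Var(C) = 24.4² + 3²·3.5² + 2·[3·24.4·3.5·0.43] = 705.61 + 220.332 = 925.942.
With uncorrelated errors the cross-covariances are all true-score covariance, so they carry over unchanged; only the diagonal terms shrink to ρᵢσᵢ².
True-score variance = [24.4²·0.68 + 3²·3.5²·0.58] + 220.332 = 468.79 + 220.332 = 689.122.
Reliability = 689.122 / 925.942 = 0.744.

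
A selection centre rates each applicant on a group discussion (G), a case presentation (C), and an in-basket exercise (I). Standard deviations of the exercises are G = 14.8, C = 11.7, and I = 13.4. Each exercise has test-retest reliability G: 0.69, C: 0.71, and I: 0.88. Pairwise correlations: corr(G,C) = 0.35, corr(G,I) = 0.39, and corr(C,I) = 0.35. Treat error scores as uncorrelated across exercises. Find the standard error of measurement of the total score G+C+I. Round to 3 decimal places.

11.364

Var(total) = 535.49 + 385.648 = 921.138.
True-score variance = 406.342 + 385.648 = 791.99, so reliability = 0.8598.
Error variance = 921.138 − 791.99 = 129.148; SEM = √129.148 = 11.364.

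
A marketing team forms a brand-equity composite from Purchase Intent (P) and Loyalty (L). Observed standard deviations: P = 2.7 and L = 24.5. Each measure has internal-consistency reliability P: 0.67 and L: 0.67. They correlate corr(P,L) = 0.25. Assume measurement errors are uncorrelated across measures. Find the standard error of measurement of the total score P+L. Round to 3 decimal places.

Var(total) = 607.54 + 33.075 = 640.615.
True-score variance = 407.052 + 33.075 = 440.127, so reliability = 0.6870.
Error variance = 640.615 − 440.127 = 200.488; SEM = √200.488 = 14.159.

14.159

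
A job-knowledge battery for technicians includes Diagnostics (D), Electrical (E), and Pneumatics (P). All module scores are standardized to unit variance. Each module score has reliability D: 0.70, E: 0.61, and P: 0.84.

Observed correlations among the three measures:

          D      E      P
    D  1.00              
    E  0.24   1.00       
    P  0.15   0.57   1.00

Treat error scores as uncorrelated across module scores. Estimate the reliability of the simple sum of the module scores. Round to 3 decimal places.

0.827

Var(D+E+P) = 3 + 2·[0.24 + 0.15 + 0.57] = 3 + 1.92 = 4.92.
Because errors are independent across components, Cov(Tᵢ,Tⱼ) = Cov(Xᵢ,Xⱼ); the off-diagonal part of the true-score variance is the same as above.
True-score variance = [0.70 + 0.61 + 0.84] + 1.92 = 2.15 + 1.92 = 4.07.
Reliability = 4.07 / 4.92 = 0.827.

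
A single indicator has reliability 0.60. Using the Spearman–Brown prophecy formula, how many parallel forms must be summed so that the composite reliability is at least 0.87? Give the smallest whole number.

5

k ≥ ρ*(1−ρ₁)/(ρ₁(1−ρ*)) = 0.87·0.40 / (0.60·0.13) = 4.462.
Smallest integer k = 5.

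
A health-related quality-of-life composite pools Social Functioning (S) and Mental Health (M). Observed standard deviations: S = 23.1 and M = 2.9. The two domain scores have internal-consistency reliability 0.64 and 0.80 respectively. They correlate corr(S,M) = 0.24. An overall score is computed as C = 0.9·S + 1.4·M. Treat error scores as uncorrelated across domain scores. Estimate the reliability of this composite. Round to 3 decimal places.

Var(C) = 0.9²·23.1² + 1.4²·2.9² + 2·[1.26·23.1·2.9·0.24] = 448.708 + 40.5156 = 489.223.
With uncorrelated errors the cross-covariances are all true-score covariance, so they carry over unchanged; only the diagonal terms shrink to ρᵢσᵢ².
True-score variance = [0.9²·23.1²·0.64 + 1.4²·2.9²·0.80] + 40.5156 = 289.81 + 40.5156 = 330.326.
Reliability = 330.326 / 489.223 = 0.675.

0.675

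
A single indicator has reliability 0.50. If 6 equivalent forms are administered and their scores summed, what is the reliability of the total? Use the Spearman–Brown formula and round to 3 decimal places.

0.857

ρ_k = kρ / (1 + (k−1)ρ) = 6·0.50 / (1 + 5·0.50) = 3.000 / 3.500 = 0.857.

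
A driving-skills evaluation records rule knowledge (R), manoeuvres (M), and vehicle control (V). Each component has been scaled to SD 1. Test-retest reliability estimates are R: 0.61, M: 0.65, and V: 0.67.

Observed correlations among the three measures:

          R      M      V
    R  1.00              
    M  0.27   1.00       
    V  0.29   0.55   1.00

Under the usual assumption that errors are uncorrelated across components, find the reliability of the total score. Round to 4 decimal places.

Var(R+M+V) = 3 + 2·[0.27 + 0.29 + 0.55] = 3 + 2.22 = 5.22.
With uncorrelated errors the cross-covariances are all true-score covariance, so they carry over unchanged; only the diagonal terms shrink to ρᵢσᵢ².
True-score variance = [0.61 + 0.65 + 0.67] + 2.22 = 1.93 + 2.22 = 4.15.
Reliability = 4.15 / 5.22 = 0.7950.

0.7950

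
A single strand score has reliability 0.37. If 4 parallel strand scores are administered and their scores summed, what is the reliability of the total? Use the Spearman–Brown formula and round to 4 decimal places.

0.7014

ρ_k = kρ / (1 + (k−1)ρ) = 4·0.37 / (1 + 3·0.37) = 1.480 / 2.110 = 0.7014.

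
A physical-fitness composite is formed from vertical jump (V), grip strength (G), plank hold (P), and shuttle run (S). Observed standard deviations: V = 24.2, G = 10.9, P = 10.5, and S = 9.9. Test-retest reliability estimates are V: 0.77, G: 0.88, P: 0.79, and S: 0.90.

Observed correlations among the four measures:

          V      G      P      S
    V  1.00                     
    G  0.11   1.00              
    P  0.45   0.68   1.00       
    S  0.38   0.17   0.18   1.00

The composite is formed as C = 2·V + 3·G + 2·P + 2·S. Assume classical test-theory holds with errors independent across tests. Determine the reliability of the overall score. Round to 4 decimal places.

0.8940

Var(C) = 2²·24.2² + 3²·10.9² + 2²·10.5² + 2²·9.9² + 2·[6·24.2·10.9·0.11 + 4·24.2·10.5·0.45 + 4·24.2·9.9·0.38 + 6·10.9·10.5·0.68 + 6·10.9·9.9·0.17 + 4·10.5·9.9·0.18] = 4244.89 + 3295.01 = 7539.9.
Because errors are independent across components, Cov(Tᵢ,Tⱼ) = Cov(Xᵢ,Xⱼ); the off-diagonal part of the true-score variance is the same as above.
True-score variance = [2²·24.2²·0.77 + 3²·10.9²·0.88 + 2²·10.5²·0.79 + 2²·9.9²·0.90] + 3295.01 = 3445.97 + 3295.01 = 6740.98.
Reliability = 6740.98 / 7539.9 = 0.8940.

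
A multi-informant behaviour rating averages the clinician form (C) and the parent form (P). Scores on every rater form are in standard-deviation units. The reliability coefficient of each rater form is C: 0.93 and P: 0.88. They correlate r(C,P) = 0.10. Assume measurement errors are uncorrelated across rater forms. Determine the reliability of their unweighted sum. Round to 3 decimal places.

0.914

Var(C+P) = 2 + 2·[0.10] = 2 + 0.2 = 2.2.
Under uncorrelated errors the observed covariances equal the true-score covariances, so only the own-variance terms attenuate.
True-score variance = [0.93 + 0.88] + 0.2 = 1.81 + 0.2 = 2.01.
Reliability = 2.01 / 2.2 = 0.914.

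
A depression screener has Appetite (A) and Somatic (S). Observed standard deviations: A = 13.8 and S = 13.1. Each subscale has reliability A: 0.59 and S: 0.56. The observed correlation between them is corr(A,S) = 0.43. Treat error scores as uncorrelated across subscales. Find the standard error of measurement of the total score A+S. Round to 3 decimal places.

12.393

Var(total) = 362.05 + 155.471 = 517.521.
True-score variance = 208.461 + 155.471 = 363.932, so reliability = 0.7032.
Error variance = 517.521 − 363.932 = 153.589; SEM = √153.589 = 12.393.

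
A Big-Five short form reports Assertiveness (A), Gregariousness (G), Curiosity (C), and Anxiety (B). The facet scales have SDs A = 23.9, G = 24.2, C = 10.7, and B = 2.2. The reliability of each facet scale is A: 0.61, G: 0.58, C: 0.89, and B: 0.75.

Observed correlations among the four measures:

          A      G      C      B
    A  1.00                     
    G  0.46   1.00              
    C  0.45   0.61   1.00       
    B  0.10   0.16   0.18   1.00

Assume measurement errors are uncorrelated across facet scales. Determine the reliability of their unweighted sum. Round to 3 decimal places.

0.798

Var(A+G+C+B) = 23.9² + 24.2² + 10.7² + 2.2² + 2·[23.9·24.2·0.46 + 23.9·10.7·0.45 + 23.9·2.2·0.10 + 24.2·10.7·0.61 + 24.2·2.2·0.16 + 10.7·2.2·0.18] = 1276.18 + 1114.2 = 2390.38.
Because errors are independent across components, Cov(Tᵢ,Tⱼ) = Cov(Xᵢ,Xⱼ); the off-diagonal part of the true-score variance is the same as above.
True-score variance = [23.9²·0.61 + 24.2²·0.58 + 10.7²·0.89 + 2.2²·0.75] + 1114.2 = 793.635 + 1114.2 = 1907.84.
Reliability = 1907.84 / 2390.38 = 0.798.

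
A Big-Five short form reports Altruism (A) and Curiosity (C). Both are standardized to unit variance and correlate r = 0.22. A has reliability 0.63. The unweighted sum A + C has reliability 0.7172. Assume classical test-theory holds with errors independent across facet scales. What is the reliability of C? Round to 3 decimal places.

Var(A+C) = 2 + 2·0.22 = 2.440.
True-score variance = ρ_A + ρ_C + 2·0.22, so 0.7172 = (0.63 + ρ_C + 0.44) / 2.440.
ρ_C = 0.7172·2.440 − 0.63 − 0.44 = 0.680.

0.680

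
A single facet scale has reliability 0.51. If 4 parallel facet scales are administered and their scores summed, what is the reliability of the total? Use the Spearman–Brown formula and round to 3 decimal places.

0.806

ρ_k = kρ / (1 + (k−1)ρ) = 4·0.51 / (1 + 3·0.51) = 2.040 / 2.530 = 0.806.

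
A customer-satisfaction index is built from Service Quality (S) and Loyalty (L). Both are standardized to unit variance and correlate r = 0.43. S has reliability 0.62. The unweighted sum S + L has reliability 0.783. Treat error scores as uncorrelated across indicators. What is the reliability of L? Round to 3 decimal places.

0.759

Var(S+L) = 2 + 2·0.43 = 2.860.
True-score variance = ρ_S + ρ_L + 2·0.43, so 0.783 = (0.62 + ρ_L + 0.86) / 2.860.
ρ_L = 0.783·2.860 − 0.62 − 0.86 = 0.759.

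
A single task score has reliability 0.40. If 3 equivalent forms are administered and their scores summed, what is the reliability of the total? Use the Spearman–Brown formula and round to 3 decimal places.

ρ_k = kρ / (1 + (k−1)ρ) = 3·0.40 / (1 + 2·0.40) = 1.200 / 1.800 = 0.667.

0.667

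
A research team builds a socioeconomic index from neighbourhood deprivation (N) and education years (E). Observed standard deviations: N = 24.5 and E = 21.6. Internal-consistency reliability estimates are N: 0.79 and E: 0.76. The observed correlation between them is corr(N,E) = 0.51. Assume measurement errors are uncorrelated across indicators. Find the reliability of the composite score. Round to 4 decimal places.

Var(N+E) = 24.5² + 21.6² + 2·[24.5·21.6·0.51] = 1066.81 + 539.784 = 1606.59.
With uncorrelated errors the cross-covariances are all true-score covariance, so they carry over unchanged; only the diagonal terms shrink to ρᵢσᵢ².
True-score variance = [24.5²·0.79 + 21.6²·0.76] + 539.784 = 828.783 + 539.784 = 1368.57.
Reliability = 1368.57 / 1606.59 = 0.8518.

0.8518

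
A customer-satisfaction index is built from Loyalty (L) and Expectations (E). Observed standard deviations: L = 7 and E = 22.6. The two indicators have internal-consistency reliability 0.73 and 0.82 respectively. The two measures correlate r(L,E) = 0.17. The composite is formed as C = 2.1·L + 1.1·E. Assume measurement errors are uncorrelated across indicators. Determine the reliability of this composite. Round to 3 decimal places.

Var(C) = 2.1²·7² + 1.1²·22.6² + 2·[2.31·7·22.6·0.17] = 834.11 + 124.25 = 958.36.
Under uncorrelated errors the observed covariances equal the true-score covariances, so only the own-variance terms attenuate.
True-score variance = [2.1²·7²·0.73 + 1.1²·22.6²·0.82] + 124.25 = 664.522 + 124.25 = 788.772.
Reliability = 788.772 / 958.36 = 0.823.

0.823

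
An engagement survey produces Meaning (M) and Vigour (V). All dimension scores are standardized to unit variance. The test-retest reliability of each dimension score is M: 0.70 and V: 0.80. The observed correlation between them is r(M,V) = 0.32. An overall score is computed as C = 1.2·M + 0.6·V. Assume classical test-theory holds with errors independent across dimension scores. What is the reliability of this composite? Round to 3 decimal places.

Var(C) = 1.2² + 0.6² + 2·[0.72·0.32] = 1.8 + 0.4608 = 2.2608.
With uncorrelated errors the cross-covariances are all true-score covariance, so they carry over unchanged; only the diagonal terms shrink to ρᵢσᵢ².
True-score variance = [1.2²·0.70 + 0.6²·0.80] + 0.4608 = 1.296 + 0.4608 = 1.7568.
Reliability = 1.7568 / 2.2608 = 0.777.

0.777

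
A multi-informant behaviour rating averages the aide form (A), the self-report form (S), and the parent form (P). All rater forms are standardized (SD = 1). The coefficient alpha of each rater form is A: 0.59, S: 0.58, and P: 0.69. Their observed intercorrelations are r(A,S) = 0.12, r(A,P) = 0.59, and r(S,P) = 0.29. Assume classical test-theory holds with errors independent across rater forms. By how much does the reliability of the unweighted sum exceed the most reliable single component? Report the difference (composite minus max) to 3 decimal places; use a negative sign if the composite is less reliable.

Var(sum) = 3 + 2 = 5; true-score variance = 1.86 + 2 = 3.86; composite reliability = 0.7720.
Max component reliability = 0.6900.
Difference = 0.7720 − 0.6900 = 0.082.

0.082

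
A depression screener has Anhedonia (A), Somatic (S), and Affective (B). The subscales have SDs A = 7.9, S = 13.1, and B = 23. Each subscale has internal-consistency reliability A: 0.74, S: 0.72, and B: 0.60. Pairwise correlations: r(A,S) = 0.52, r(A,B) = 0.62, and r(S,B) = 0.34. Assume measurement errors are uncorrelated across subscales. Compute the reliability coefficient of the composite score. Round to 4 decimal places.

Var(A+S+B) = 7.9² + 13.1² + 23² + 2·[7.9·13.1·0.52 + 7.9·23·0.62 + 13.1·23·0.34] = 763.02 + 537.822 = 1300.84.
With uncorrelated errors the cross-covariances are all true-score covariance, so they carry over unchanged; only the diagonal terms shrink to ρᵢσᵢ².
True-score variance = [7.9²·0.74 + 13.1²·0.72 + 23²·0.60] + 537.822 = 487.143 + 537.822 = 1024.96.
Reliability = 1024.96 / 1300.84 = 0.7879.

0.7879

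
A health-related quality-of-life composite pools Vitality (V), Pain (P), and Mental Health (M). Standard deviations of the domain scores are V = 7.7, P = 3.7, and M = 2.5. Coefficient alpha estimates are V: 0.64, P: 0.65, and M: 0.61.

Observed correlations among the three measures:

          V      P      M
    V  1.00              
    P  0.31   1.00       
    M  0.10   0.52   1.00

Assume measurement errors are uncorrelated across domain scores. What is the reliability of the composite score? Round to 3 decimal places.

0.741

Var(V+P+M) = 7.7² + 3.7² + 2.5² + 2·[7.7·3.7·0.31 + 7.7·2.5·0.10 + 3.7·2.5·0.52] = 79.23 + 31.1338 = 110.364.
With uncorrelated errors the cross-covariances are all true-score covariance, so they carry over unchanged; only the diagonal terms shrink to ρᵢσᵢ².
True-score variance = [7.7²·0.64 + 3.7²·0.65 + 2.5²·0.61] + 31.1338 = 50.6566 + 31.1338 = 81.7904.
Reliability = 81.7904 / 110.364 = 0.741.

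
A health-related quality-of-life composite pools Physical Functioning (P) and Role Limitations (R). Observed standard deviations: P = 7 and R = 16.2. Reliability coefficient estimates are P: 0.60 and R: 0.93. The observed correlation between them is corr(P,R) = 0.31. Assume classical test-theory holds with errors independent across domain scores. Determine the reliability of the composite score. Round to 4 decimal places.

Var(P+R) = 7² + 16.2² + 2·[7·16.2·0.31] = 311.44 + 70.308 = 381.748.
Because errors are independent across components, Cov(Tᵢ,Tⱼ) = Cov(Xᵢ,Xⱼ); the off-diagonal part of the true-score variance is the same as above.
True-score variance = [7²·0.60 + 16.2²·0.93] + 70.308 = 273.469 + 70.308 = 343.777.
Reliability = 343.777 / 381.748 = 0.9005.

0.9005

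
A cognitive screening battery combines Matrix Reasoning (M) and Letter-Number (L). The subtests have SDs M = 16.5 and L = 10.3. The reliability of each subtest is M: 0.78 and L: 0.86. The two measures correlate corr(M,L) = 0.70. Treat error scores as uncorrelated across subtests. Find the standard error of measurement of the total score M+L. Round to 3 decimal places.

Var(total) = 378.34 + 237.93 = 616.27.
True-score variance = 303.592 + 237.93 = 541.522, so reliability = 0.8787.
Error variance = 616.27 − 541.522 = 74.7476; SEM = √74.7476 = 8.646.

8.646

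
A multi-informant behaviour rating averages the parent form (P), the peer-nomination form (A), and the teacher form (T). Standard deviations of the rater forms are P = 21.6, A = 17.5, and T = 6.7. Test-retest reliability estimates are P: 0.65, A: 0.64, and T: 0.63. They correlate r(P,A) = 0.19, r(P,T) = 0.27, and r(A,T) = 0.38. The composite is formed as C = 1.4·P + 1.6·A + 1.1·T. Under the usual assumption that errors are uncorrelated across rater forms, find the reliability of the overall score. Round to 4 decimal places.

Var(C) = 1.4²·21.6² + 1.6²·17.5² + 1.1²·6.7² + 2·[2.24·21.6·17.5·0.19 + 1.54·21.6·6.7·0.27 + 1.76·17.5·6.7·0.38] = 1752.77 + 598.936 = 2351.71.
Under uncorrelated errors the observed covariances equal the true-score covariances, so only the own-variance terms attenuate.
True-score variance = [1.4²·21.6²·0.65 + 1.6²·17.5²·0.64 + 1.1²·6.7²·0.63] + 598.936 = 1130.38 + 598.936 = 1729.31.
Reliability = 1729.31 / 2351.71 = 0.7353.

0.7353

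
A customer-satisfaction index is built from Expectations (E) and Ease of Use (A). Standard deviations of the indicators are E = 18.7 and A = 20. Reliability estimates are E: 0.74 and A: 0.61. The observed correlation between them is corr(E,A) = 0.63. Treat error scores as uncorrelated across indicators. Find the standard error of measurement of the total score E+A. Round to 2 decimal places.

15.71

Var(total) = 749.69 + 471.24 = 1220.93.
True-score variance = 502.771 + 471.24 = 974.011, so reliability = 0.7978.
Error variance = 1220.93 − 974.011 = 246.919; SEM = √246.919 = 15.71.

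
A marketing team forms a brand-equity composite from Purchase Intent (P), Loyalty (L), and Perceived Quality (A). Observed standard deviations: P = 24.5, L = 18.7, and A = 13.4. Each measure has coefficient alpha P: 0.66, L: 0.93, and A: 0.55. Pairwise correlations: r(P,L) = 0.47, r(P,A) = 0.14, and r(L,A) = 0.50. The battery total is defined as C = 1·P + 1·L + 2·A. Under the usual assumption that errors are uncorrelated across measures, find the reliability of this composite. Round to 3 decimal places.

0.802

Var(C) = 24.5² + 18.7² + 2²·13.4² + 2·[24.5·18.7·0.47 + 2·24.5·13.4·0.14 + 2·18.7·13.4·0.50] = 1668.18 + 1115.67 = 2783.85.
Under uncorrelated errors the observed covariances equal the true-score covariances, so only the own-variance terms attenuate.
True-score variance = [24.5²·0.66 + 18.7²·0.93 + 2²·13.4²·0.55] + 1115.67 = 1116.41 + 1115.67 = 2232.08.
Reliability = 2232.08 / 2783.85 = 0.802.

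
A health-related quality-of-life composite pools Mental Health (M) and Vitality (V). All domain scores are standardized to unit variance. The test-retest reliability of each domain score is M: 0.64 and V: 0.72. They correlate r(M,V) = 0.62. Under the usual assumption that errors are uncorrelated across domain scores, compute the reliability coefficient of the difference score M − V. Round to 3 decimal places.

Var(M−V) = 1 + 1 − 2·0.62 = 2 − 1.24 = 0.76.
Because errors are independent across components, Cov(Tᵢ,Tⱼ) = Cov(Xᵢ,Xⱼ); the off-diagonal part of the true-score variance is the same as above.
True-score variance = [0.64 + 0.72] − 1.24 = 1.36 − 1.24 = 0.12.
Reliability = 0.12 / 0.76 = 0.158.

0.158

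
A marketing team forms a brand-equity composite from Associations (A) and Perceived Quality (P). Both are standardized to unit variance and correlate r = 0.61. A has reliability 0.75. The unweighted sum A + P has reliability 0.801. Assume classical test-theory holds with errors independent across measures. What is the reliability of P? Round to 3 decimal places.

Var(A+P) = 2 + 2·0.61 = 3.220.
True-score variance = ρ_A + ρ_P + 2·0.61, so 0.801 = (0.75 + ρ_P + 1.22) / 3.220.
ρ_P = 0.801·3.220 − 0.75 − 1.22 = 0.609.

0.609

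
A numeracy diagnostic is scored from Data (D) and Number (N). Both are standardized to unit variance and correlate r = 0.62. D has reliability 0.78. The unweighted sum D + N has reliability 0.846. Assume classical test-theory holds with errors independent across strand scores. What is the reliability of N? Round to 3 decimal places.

Var(D+N) = 2 + 2·0.62 = 3.240.
True-score variance = ρ_D + ρ_N + 2·0.62, so 0.846 = (0.78 + ρ_N + 1.24) / 3.240.
ρ_N = 0.846·3.240 − 0.78 − 1.24 = 0.721.

0.721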